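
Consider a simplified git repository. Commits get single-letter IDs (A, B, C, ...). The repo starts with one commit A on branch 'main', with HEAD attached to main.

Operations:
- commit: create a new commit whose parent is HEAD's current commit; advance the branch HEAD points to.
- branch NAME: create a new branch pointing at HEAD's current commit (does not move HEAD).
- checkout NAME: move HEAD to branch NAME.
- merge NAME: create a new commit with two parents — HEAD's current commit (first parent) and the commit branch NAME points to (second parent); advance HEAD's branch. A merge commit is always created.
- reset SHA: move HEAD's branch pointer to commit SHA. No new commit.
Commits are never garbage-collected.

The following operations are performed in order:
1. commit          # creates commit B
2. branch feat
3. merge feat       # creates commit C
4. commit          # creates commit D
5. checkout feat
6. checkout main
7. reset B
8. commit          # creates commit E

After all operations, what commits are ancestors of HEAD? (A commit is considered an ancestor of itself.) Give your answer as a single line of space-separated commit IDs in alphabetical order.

After op 1 (commit): HEAD=main@B [main=B]
After op 2 (branch): HEAD=main@B [feat=B main=B]
After op 3 (merge): HEAD=main@C [feat=B main=C]
After op 4 (commit): HEAD=main@D [feat=B main=D]
After op 5 (checkout): HEAD=feat@B [feat=B main=D]
After op 6 (checkout): HEAD=main@D [feat=B main=D]
After op 7 (reset): HEAD=main@B [feat=B main=B]
After op 8 (commit): HEAD=main@E [feat=B main=E]

Answer: A B E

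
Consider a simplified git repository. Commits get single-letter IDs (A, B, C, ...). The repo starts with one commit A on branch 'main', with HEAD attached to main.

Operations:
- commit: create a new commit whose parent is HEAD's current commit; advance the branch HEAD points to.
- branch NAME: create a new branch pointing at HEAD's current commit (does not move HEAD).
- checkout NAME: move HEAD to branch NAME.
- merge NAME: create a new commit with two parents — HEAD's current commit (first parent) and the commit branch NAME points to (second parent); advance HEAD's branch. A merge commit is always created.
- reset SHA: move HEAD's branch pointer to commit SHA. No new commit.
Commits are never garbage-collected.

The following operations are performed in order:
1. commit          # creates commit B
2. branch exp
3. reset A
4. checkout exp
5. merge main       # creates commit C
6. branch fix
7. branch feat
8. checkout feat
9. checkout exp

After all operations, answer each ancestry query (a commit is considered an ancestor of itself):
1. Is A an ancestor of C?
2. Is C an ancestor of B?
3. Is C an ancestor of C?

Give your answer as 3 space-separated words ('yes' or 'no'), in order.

Answer: yes no yes

Derivation:
After op 1 (commit): HEAD=main@B [main=B]
After op 2 (branch): HEAD=main@B [exp=B main=B]
After op 3 (reset): HEAD=main@A [exp=B main=A]
After op 4 (checkout): HEAD=exp@B [exp=B main=A]
After op 5 (merge): HEAD=exp@C [exp=C main=A]
After op 6 (branch): HEAD=exp@C [exp=C fix=C main=A]
After op 7 (branch): HEAD=exp@C [exp=C feat=C fix=C main=A]
After op 8 (checkout): HEAD=feat@C [exp=C feat=C fix=C main=A]
After op 9 (checkout): HEAD=exp@C [exp=C feat=C fix=C main=A]
ancestors(C) = {A,B,C}; A in? yes
ancestors(B) = {A,B}; C in? no
ancestors(C) = {A,B,C}; C in? yes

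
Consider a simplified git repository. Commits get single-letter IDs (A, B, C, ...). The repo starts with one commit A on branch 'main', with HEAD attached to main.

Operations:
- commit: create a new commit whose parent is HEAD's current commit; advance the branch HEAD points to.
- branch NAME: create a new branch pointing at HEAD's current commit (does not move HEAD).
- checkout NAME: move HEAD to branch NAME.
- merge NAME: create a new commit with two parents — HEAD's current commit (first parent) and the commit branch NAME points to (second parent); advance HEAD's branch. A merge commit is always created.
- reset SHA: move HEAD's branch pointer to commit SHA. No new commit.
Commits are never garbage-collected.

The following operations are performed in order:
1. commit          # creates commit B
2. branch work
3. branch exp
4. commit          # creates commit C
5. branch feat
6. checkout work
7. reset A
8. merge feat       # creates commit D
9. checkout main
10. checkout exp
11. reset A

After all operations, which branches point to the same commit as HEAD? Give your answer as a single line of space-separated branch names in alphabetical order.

Answer: exp

Derivation:
After op 1 (commit): HEAD=main@B [main=B]
After op 2 (branch): HEAD=main@B [main=B work=B]
After op 3 (branch): HEAD=main@B [exp=B main=B work=B]
After op 4 (commit): HEAD=main@C [exp=B main=C work=B]
After op 5 (branch): HEAD=main@C [exp=B feat=C main=C work=B]
After op 6 (checkout): HEAD=work@B [exp=B feat=C main=C work=B]
After op 7 (reset): HEAD=work@A [exp=B feat=C main=C work=A]
After op 8 (merge): HEAD=work@D [exp=B feat=C main=C work=D]
After op 9 (checkout): HEAD=main@C [exp=B feat=C main=C work=D]
After op 10 (checkout): HEAD=exp@B [exp=B feat=C main=C work=D]
After op 11 (reset): HEAD=exp@A [exp=A feat=C main=C work=D]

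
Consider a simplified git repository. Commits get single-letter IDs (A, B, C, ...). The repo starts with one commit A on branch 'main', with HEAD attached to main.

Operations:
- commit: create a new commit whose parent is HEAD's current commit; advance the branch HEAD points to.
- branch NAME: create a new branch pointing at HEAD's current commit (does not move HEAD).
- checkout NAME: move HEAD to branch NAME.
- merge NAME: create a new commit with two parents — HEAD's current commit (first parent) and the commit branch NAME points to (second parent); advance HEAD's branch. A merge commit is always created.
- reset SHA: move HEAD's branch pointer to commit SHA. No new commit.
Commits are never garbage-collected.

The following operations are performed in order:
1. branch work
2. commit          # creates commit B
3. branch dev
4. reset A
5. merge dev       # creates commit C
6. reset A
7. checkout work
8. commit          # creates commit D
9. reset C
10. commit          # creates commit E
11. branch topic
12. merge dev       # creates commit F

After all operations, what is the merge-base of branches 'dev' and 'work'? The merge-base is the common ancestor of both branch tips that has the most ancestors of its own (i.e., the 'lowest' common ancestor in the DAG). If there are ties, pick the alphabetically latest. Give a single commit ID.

After op 1 (branch): HEAD=main@A [main=A work=A]
After op 2 (commit): HEAD=main@B [main=B work=A]
After op 3 (branch): HEAD=main@B [dev=B main=B work=A]
After op 4 (reset): HEAD=main@A [dev=B main=A work=A]
After op 5 (merge): HEAD=main@C [dev=B main=C work=A]
After op 6 (reset): HEAD=main@A [dev=B main=A work=A]
After op 7 (checkout): HEAD=work@A [dev=B main=A work=A]
After op 8 (commit): HEAD=work@D [dev=B main=A work=D]
After op 9 (reset): HEAD=work@C [dev=B main=A work=C]
After op 10 (commit): HEAD=work@E [dev=B main=A work=E]
After op 11 (branch): HEAD=work@E [dev=B main=A topic=E work=E]
After op 12 (merge): HEAD=work@F [dev=B main=A topic=E work=F]
ancestors(dev=B): ['A', 'B']
ancestors(work=F): ['A', 'B', 'C', 'E', 'F']
common: ['A', 'B']

Answer: B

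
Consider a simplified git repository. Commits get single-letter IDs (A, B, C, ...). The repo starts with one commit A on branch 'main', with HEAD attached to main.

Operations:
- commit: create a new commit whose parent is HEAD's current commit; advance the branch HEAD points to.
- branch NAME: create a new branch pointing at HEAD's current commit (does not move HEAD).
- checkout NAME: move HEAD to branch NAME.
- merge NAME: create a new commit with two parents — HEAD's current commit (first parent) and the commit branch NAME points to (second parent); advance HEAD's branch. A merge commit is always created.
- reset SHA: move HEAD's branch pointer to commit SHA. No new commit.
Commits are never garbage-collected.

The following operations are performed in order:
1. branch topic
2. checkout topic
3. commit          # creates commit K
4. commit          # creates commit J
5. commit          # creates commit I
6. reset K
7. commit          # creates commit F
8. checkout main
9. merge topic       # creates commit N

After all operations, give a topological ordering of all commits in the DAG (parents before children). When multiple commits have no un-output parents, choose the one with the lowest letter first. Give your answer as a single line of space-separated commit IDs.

Answer: A K F J I N

Derivation:
After op 1 (branch): HEAD=main@A [main=A topic=A]
After op 2 (checkout): HEAD=topic@A [main=A topic=A]
After op 3 (commit): HEAD=topic@K [main=A topic=K]
After op 4 (commit): HEAD=topic@J [main=A topic=J]
After op 5 (commit): HEAD=topic@I [main=A topic=I]
After op 6 (reset): HEAD=topic@K [main=A topic=K]
After op 7 (commit): HEAD=topic@F [main=A topic=F]
After op 8 (checkout): HEAD=main@A [main=A topic=F]
After op 9 (merge): HEAD=main@N [main=N topic=F]
commit A: parents=[]
commit F: parents=['K']
commit I: parents=['J']
commit J: parents=['K']
commit K: parents=['A']
commit N: parents=['A', 'F']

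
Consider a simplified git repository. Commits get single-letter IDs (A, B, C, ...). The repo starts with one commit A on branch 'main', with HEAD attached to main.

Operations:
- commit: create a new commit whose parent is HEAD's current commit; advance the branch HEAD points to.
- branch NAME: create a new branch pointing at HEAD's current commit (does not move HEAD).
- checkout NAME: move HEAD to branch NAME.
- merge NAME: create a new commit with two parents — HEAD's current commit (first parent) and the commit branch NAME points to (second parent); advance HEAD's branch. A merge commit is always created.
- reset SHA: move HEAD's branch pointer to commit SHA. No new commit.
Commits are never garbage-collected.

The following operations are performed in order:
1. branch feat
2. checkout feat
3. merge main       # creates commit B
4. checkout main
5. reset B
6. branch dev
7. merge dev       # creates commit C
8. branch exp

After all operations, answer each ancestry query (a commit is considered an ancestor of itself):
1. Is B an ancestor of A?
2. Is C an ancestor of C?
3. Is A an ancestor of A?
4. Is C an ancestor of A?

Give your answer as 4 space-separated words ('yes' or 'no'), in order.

Answer: no yes yes no

Derivation:
After op 1 (branch): HEAD=main@A [feat=A main=A]
After op 2 (checkout): HEAD=feat@A [feat=A main=A]
After op 3 (merge): HEAD=feat@B [feat=B main=A]
After op 4 (checkout): HEAD=main@A [feat=B main=A]
After op 5 (reset): HEAD=main@B [feat=B main=B]
After op 6 (branch): HEAD=main@B [dev=B feat=B main=B]
After op 7 (merge): HEAD=main@C [dev=B feat=B main=C]
After op 8 (branch): HEAD=main@C [dev=B exp=C feat=B main=C]
ancestors(A) = {A}; B in? no
ancestors(C) = {A,B,C}; C in? yes
ancestors(A) = {A}; A in? yes
ancestors(A) = {A}; C in? no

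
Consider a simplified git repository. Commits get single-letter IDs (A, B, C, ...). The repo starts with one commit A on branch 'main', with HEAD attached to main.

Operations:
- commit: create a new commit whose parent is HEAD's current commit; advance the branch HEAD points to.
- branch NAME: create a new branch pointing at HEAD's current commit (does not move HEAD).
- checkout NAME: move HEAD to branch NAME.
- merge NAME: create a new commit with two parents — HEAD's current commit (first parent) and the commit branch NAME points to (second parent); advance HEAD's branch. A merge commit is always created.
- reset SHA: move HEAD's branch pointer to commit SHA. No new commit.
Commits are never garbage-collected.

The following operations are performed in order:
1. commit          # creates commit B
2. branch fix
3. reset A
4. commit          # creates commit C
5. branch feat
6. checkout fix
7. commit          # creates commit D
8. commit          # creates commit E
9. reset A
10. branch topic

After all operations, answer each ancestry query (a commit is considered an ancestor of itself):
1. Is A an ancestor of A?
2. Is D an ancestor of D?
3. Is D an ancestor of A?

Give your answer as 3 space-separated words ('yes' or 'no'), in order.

After op 1 (commit): HEAD=main@B [main=B]
After op 2 (branch): HEAD=main@B [fix=B main=B]
After op 3 (reset): HEAD=main@A [fix=B main=A]
After op 4 (commit): HEAD=main@C [fix=B main=C]
After op 5 (branch): HEAD=main@C [feat=C fix=B main=C]
After op 6 (checkout): HEAD=fix@B [feat=C fix=B main=C]
After op 7 (commit): HEAD=fix@D [feat=C fix=D main=C]
After op 8 (commit): HEAD=fix@E [feat=C fix=E main=C]
After op 9 (reset): HEAD=fix@A [feat=C fix=A main=C]
After op 10 (branch): HEAD=fix@A [feat=C fix=A main=C topic=A]
ancestors(A) = {A}; A in? yes
ancestors(D) = {A,B,D}; D in? yes
ancestors(A) = {A}; D in? no

Answer: yes yes no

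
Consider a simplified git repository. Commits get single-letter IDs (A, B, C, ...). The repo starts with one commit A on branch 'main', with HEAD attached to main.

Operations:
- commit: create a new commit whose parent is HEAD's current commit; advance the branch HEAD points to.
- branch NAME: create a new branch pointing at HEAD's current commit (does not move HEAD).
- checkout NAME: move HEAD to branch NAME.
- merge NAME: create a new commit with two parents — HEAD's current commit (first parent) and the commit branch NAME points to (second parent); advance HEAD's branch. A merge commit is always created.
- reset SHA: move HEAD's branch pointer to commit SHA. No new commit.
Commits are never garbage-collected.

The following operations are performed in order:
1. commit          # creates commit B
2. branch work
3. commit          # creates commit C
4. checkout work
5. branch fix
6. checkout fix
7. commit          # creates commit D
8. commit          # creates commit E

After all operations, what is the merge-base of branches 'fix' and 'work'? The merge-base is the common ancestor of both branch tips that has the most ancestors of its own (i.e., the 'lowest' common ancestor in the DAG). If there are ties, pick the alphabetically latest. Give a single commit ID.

After op 1 (commit): HEAD=main@B [main=B]
After op 2 (branch): HEAD=main@B [main=B work=B]
After op 3 (commit): HEAD=main@C [main=C work=B]
After op 4 (checkout): HEAD=work@B [main=C work=B]
After op 5 (branch): HEAD=work@B [fix=B main=C work=B]
After op 6 (checkout): HEAD=fix@B [fix=B main=C work=B]
After op 7 (commit): HEAD=fix@D [fix=D main=C work=B]
After op 8 (commit): HEAD=fix@E [fix=E main=C work=B]
ancestors(fix=E): ['A', 'B', 'D', 'E']
ancestors(work=B): ['A', 'B']
common: ['A', 'B']

Answer: B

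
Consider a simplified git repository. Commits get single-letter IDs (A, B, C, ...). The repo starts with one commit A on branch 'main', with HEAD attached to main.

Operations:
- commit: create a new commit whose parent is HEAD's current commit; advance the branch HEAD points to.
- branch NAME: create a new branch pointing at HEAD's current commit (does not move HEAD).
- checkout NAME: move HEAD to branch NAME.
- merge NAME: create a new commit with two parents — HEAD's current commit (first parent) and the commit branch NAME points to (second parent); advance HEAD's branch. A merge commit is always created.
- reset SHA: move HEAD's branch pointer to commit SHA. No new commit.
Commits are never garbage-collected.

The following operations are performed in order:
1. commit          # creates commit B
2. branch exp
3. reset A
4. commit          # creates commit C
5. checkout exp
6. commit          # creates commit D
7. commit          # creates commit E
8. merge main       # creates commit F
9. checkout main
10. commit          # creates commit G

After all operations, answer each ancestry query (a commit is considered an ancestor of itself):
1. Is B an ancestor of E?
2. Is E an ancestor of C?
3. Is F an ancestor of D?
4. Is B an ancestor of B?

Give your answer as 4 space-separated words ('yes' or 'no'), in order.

Answer: yes no no yes

Derivation:
After op 1 (commit): HEAD=main@B [main=B]
After op 2 (branch): HEAD=main@B [exp=B main=B]
After op 3 (reset): HEAD=main@A [exp=B main=A]
After op 4 (commit): HEAD=main@C [exp=B main=C]
After op 5 (checkout): HEAD=exp@B [exp=B main=C]
After op 6 (commit): HEAD=exp@D [exp=D main=C]
After op 7 (commit): HEAD=exp@E [exp=E main=C]
After op 8 (merge): HEAD=exp@F [exp=F main=C]
After op 9 (checkout): HEAD=main@C [exp=F main=C]
After op 10 (commit): HEAD=main@G [exp=F main=G]
ancestors(E) = {A,B,D,E}; B in? yes
ancestors(C) = {A,C}; E in? no
ancestors(D) = {A,B,D}; F in? no
ancestors(B) = {A,B}; B in? yes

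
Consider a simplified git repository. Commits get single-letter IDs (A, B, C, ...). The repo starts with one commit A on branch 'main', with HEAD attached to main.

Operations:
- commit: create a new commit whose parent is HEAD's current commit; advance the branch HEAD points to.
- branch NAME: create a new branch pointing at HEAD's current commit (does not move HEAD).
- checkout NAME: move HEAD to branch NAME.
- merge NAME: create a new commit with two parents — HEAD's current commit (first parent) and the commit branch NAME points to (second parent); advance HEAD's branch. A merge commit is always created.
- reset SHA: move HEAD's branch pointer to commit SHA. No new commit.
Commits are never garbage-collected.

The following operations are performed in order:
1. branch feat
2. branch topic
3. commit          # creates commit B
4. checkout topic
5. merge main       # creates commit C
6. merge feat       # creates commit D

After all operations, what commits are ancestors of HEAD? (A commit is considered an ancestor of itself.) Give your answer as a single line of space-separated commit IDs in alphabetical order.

Answer: A B C D

Derivation:
After op 1 (branch): HEAD=main@A [feat=A main=A]
After op 2 (branch): HEAD=main@A [feat=A main=A topic=A]
After op 3 (commit): HEAD=main@B [feat=A main=B topic=A]
After op 4 (checkout): HEAD=topic@A [feat=A main=B topic=A]
After op 5 (merge): HEAD=topic@C [feat=A main=B topic=C]
After op 6 (merge): HEAD=topic@D [feat=A main=B topic=D]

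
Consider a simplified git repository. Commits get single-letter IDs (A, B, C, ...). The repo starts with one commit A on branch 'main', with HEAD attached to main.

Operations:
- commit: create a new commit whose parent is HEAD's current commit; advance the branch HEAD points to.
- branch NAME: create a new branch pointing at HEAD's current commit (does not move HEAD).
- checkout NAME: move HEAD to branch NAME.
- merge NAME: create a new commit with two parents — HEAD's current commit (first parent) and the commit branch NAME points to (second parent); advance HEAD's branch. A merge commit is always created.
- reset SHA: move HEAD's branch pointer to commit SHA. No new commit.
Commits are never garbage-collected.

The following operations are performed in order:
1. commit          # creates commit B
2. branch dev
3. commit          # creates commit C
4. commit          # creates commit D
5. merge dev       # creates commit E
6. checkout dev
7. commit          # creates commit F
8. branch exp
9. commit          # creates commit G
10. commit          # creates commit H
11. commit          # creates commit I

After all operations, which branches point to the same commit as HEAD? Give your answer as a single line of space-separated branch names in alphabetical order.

Answer: dev

Derivation:
After op 1 (commit): HEAD=main@B [main=B]
After op 2 (branch): HEAD=main@B [dev=B main=B]
After op 3 (commit): HEAD=main@C [dev=B main=C]
After op 4 (commit): HEAD=main@D [dev=B main=D]
After op 5 (merge): HEAD=main@E [dev=B main=E]
After op 6 (checkout): HEAD=dev@B [dev=B main=E]
After op 7 (commit): HEAD=dev@F [dev=F main=E]
After op 8 (branch): HEAD=dev@F [dev=F exp=F main=E]
After op 9 (commit): HEAD=dev@G [dev=G exp=F main=E]
After op 10 (commit): HEAD=dev@H [dev=H exp=F main=E]
After op 11 (commit): HEAD=dev@I [dev=I exp=F main=E]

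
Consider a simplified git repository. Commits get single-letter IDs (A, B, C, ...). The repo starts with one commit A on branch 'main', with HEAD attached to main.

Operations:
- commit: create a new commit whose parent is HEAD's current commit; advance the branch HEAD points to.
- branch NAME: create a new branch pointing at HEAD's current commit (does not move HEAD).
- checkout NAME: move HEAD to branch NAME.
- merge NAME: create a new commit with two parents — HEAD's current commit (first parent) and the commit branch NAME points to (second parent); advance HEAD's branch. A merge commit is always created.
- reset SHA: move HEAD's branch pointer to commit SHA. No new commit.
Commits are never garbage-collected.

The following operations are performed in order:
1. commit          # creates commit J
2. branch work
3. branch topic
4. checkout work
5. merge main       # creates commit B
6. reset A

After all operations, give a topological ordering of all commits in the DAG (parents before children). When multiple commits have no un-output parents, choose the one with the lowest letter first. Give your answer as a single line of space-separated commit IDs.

After op 1 (commit): HEAD=main@J [main=J]
After op 2 (branch): HEAD=main@J [main=J work=J]
After op 3 (branch): HEAD=main@J [main=J topic=J work=J]
After op 4 (checkout): HEAD=work@J [main=J topic=J work=J]
After op 5 (merge): HEAD=work@B [main=J topic=J work=B]
After op 6 (reset): HEAD=work@A [main=J topic=J work=A]
commit A: parents=[]
commit B: parents=['J', 'J']
commit J: parents=['A']

Answer: A J B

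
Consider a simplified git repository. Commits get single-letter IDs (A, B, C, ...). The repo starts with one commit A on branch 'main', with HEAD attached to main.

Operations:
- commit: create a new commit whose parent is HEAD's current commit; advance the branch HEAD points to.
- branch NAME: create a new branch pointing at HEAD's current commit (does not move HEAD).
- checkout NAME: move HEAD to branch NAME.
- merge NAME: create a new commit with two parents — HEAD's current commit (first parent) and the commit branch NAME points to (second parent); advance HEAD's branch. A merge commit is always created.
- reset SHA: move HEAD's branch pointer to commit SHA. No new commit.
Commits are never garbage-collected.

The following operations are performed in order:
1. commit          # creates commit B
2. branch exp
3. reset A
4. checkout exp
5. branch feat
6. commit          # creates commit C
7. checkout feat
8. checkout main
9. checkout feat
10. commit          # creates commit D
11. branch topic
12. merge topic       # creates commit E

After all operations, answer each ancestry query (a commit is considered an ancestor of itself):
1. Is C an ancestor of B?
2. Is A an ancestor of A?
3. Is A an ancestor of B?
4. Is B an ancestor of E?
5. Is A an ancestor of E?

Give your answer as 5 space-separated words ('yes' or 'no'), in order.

Answer: no yes yes yes yes

Derivation:
After op 1 (commit): HEAD=main@B [main=B]
After op 2 (branch): HEAD=main@B [exp=B main=B]
After op 3 (reset): HEAD=main@A [exp=B main=A]
After op 4 (checkout): HEAD=exp@B [exp=B main=A]
After op 5 (branch): HEAD=exp@B [exp=B feat=B main=A]
After op 6 (commit): HEAD=exp@C [exp=C feat=B main=A]
After op 7 (checkout): HEAD=feat@B [exp=C feat=B main=A]
After op 8 (checkout): HEAD=main@A [exp=C feat=B main=A]
After op 9 (checkout): HEAD=feat@B [exp=C feat=B main=A]
After op 10 (commit): HEAD=feat@D [exp=C feat=D main=A]
After op 11 (branch): HEAD=feat@D [exp=C feat=D main=A topic=D]
After op 12 (merge): HEAD=feat@E [exp=C feat=E main=A topic=D]
ancestors(B) = {A,B}; C in? no
ancestors(A) = {A}; A in? yes
ancestors(B) = {A,B}; A in? yes
ancestors(E) = {A,B,D,E}; B in? yes
ancestors(E) = {A,B,D,E}; A in? yes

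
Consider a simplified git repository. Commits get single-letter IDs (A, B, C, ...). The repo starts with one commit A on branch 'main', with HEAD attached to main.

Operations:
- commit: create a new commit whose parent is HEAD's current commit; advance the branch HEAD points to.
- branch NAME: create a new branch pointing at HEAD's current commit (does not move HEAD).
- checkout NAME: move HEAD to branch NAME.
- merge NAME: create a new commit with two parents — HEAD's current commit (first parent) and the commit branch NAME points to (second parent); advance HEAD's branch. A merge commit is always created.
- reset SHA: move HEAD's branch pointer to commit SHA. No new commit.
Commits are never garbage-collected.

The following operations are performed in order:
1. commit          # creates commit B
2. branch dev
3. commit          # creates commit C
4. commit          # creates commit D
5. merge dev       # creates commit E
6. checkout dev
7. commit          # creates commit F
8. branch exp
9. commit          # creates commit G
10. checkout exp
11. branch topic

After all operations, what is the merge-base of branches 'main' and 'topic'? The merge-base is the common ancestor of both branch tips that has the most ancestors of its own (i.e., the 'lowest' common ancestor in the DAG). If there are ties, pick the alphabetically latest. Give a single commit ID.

Answer: B

Derivation:
After op 1 (commit): HEAD=main@B [main=B]
After op 2 (branch): HEAD=main@B [dev=B main=B]
After op 3 (commit): HEAD=main@C [dev=B main=C]
After op 4 (commit): HEAD=main@D [dev=B main=D]
After op 5 (merge): HEAD=main@E [dev=B main=E]
After op 6 (checkout): HEAD=dev@B [dev=B main=E]
After op 7 (commit): HEAD=dev@F [dev=F main=E]
After op 8 (branch): HEAD=dev@F [dev=F exp=F main=E]
After op 9 (commit): HEAD=dev@G [dev=G exp=F main=E]
After op 10 (checkout): HEAD=exp@F [dev=G exp=F main=E]
After op 11 (branch): HEAD=exp@F [dev=G exp=F main=E topic=F]
ancestors(main=E): ['A', 'B', 'C', 'D', 'E']
ancestors(topic=F): ['A', 'B', 'F']
common: ['A', 'B']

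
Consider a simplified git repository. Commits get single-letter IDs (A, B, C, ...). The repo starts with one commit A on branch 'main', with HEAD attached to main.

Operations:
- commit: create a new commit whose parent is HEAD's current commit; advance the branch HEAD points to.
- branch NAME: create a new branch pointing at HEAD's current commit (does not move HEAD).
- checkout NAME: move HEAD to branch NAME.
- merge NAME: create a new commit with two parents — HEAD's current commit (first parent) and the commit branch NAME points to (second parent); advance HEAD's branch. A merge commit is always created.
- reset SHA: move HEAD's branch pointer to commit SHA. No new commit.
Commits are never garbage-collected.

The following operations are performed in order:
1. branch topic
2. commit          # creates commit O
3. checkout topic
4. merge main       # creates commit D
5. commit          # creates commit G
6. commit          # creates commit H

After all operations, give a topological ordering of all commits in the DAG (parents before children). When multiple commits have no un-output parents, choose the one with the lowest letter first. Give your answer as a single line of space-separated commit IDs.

After op 1 (branch): HEAD=main@A [main=A topic=A]
After op 2 (commit): HEAD=main@O [main=O topic=A]
After op 3 (checkout): HEAD=topic@A [main=O topic=A]
After op 4 (merge): HEAD=topic@D [main=O topic=D]
After op 5 (commit): HEAD=topic@G [main=O topic=G]
After op 6 (commit): HEAD=topic@H [main=O topic=H]
commit A: parents=[]
commit D: parents=['A', 'O']
commit G: parents=['D']
commit H: parents=['G']
commit O: parents=['A']

Answer: A O D G H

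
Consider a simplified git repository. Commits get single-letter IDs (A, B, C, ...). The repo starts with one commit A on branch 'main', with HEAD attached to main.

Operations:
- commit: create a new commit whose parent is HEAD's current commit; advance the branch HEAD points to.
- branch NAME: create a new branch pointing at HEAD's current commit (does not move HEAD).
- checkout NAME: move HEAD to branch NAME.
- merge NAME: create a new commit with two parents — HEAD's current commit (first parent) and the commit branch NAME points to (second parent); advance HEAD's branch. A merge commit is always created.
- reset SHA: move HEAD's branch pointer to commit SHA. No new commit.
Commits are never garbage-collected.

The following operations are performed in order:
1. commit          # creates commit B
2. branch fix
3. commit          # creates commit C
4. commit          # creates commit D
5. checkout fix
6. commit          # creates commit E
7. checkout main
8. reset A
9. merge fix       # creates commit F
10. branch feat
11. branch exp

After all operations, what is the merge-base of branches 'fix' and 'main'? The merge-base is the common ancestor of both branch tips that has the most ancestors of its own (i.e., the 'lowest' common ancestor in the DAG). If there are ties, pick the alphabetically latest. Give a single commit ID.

After op 1 (commit): HEAD=main@B [main=B]
After op 2 (branch): HEAD=main@B [fix=B main=B]
After op 3 (commit): HEAD=main@C [fix=B main=C]
After op 4 (commit): HEAD=main@D [fix=B main=D]
After op 5 (checkout): HEAD=fix@B [fix=B main=D]
After op 6 (commit): HEAD=fix@E [fix=E main=D]
After op 7 (checkout): HEAD=main@D [fix=E main=D]
After op 8 (reset): HEAD=main@A [fix=E main=A]
After op 9 (merge): HEAD=main@F [fix=E main=F]
After op 10 (branch): HEAD=main@F [feat=F fix=E main=F]
After op 11 (branch): HEAD=main@F [exp=F feat=F fix=E main=F]
ancestors(fix=E): ['A', 'B', 'E']
ancestors(main=F): ['A', 'B', 'E', 'F']
common: ['A', 'B', 'E']

Answer: E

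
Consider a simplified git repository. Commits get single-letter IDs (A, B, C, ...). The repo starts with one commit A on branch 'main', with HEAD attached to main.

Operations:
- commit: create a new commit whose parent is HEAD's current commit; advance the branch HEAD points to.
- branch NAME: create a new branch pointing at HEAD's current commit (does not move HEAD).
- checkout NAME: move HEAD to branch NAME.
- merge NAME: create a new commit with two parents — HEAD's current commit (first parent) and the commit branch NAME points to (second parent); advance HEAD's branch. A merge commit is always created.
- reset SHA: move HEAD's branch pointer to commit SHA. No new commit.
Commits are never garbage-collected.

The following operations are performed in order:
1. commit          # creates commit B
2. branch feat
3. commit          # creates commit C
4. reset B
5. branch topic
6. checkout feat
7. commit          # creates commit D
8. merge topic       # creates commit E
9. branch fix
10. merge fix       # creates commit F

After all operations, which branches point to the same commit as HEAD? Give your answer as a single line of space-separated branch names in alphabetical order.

Answer: feat

Derivation:
After op 1 (commit): HEAD=main@B [main=B]
After op 2 (branch): HEAD=main@B [feat=B main=B]
After op 3 (commit): HEAD=main@C [feat=B main=C]
After op 4 (reset): HEAD=main@B [feat=B main=B]
After op 5 (branch): HEAD=main@B [feat=B main=B topic=B]
After op 6 (checkout): HEAD=feat@B [feat=B main=B topic=B]
After op 7 (commit): HEAD=feat@D [feat=D main=B topic=B]
After op 8 (merge): HEAD=feat@E [feat=E main=B topic=B]
After op 9 (branch): HEAD=feat@E [feat=E fix=E main=B topic=B]
After op 10 (merge): HEAD=feat@F [feat=F fix=E main=B topic=B]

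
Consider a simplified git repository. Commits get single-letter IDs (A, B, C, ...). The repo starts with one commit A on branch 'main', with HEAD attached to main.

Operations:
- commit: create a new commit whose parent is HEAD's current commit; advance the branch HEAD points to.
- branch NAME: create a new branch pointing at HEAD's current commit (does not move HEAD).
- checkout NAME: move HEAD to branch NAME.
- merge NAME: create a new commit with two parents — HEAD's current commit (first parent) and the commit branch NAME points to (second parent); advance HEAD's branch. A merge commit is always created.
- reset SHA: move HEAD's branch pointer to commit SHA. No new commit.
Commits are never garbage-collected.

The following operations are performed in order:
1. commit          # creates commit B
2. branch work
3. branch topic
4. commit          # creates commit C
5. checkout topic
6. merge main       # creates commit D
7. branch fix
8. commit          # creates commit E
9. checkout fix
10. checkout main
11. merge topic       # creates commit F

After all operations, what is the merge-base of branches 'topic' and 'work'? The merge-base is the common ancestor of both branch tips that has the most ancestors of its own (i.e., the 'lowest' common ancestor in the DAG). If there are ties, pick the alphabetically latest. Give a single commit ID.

After op 1 (commit): HEAD=main@B [main=B]
After op 2 (branch): HEAD=main@B [main=B work=B]
After op 3 (branch): HEAD=main@B [main=B topic=B work=B]
After op 4 (commit): HEAD=main@C [main=C topic=B work=B]
After op 5 (checkout): HEAD=topic@B [main=C topic=B work=B]
After op 6 (merge): HEAD=topic@D [main=C topic=D work=B]
After op 7 (branch): HEAD=topic@D [fix=D main=C topic=D work=B]
After op 8 (commit): HEAD=topic@E [fix=D main=C topic=E work=B]
After op 9 (checkout): HEAD=fix@D [fix=D main=C topic=E work=B]
After op 10 (checkout): HEAD=main@C [fix=D main=C topic=E work=B]
After op 11 (merge): HEAD=main@F [fix=D main=F topic=E work=B]
ancestors(topic=E): ['A', 'B', 'C', 'D', 'E']
ancestors(work=B): ['A', 'B']
common: ['A', 'B']

Answer: B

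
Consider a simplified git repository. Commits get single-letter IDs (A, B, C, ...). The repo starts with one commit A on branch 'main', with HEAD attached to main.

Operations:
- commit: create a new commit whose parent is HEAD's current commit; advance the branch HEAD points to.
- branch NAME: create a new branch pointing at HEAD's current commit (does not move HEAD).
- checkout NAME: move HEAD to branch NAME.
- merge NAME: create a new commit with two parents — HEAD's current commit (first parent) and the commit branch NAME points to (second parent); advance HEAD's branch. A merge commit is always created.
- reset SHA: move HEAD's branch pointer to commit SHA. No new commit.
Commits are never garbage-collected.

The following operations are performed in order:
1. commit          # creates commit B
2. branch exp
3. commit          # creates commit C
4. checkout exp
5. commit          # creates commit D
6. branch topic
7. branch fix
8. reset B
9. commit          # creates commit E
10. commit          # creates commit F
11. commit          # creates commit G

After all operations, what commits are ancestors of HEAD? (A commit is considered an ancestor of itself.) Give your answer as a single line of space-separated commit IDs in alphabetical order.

After op 1 (commit): HEAD=main@B [main=B]
After op 2 (branch): HEAD=main@B [exp=B main=B]
After op 3 (commit): HEAD=main@C [exp=B main=C]
After op 4 (checkout): HEAD=exp@B [exp=B main=C]
After op 5 (commit): HEAD=exp@D [exp=D main=C]
After op 6 (branch): HEAD=exp@D [exp=D main=C topic=D]
After op 7 (branch): HEAD=exp@D [exp=D fix=D main=C topic=D]
After op 8 (reset): HEAD=exp@B [exp=B fix=D main=C topic=D]
After op 9 (commit): HEAD=exp@E [exp=E fix=D main=C topic=D]
After op 10 (commit): HEAD=exp@F [exp=F fix=D main=C topic=D]
After op 11 (commit): HEAD=exp@G [exp=G fix=D main=C topic=D]

Answer: A B E F G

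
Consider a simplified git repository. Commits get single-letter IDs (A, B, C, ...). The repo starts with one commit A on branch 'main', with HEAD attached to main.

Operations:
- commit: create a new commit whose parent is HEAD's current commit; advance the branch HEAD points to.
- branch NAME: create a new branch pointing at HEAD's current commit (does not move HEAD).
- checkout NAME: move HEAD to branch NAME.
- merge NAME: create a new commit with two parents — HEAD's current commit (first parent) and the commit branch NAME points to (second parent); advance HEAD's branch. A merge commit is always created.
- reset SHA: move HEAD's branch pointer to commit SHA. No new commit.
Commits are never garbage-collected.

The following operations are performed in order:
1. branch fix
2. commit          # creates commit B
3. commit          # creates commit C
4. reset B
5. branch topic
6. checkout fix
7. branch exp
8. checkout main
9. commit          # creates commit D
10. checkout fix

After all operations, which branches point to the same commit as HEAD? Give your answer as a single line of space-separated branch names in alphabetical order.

Answer: exp fix

Derivation:
After op 1 (branch): HEAD=main@A [fix=A main=A]
After op 2 (commit): HEAD=main@B [fix=A main=B]
After op 3 (commit): HEAD=main@C [fix=A main=C]
After op 4 (reset): HEAD=main@B [fix=A main=B]
After op 5 (branch): HEAD=main@B [fix=A main=B topic=B]
After op 6 (checkout): HEAD=fix@A [fix=A main=B topic=B]
After op 7 (branch): HEAD=fix@A [exp=A fix=A main=B topic=B]
After op 8 (checkout): HEAD=main@B [exp=A fix=A main=B topic=B]
After op 9 (commit): HEAD=main@D [exp=A fix=A main=D topic=B]
After op 10 (checkout): HEAD=fix@A [exp=A fix=A main=D topic=B]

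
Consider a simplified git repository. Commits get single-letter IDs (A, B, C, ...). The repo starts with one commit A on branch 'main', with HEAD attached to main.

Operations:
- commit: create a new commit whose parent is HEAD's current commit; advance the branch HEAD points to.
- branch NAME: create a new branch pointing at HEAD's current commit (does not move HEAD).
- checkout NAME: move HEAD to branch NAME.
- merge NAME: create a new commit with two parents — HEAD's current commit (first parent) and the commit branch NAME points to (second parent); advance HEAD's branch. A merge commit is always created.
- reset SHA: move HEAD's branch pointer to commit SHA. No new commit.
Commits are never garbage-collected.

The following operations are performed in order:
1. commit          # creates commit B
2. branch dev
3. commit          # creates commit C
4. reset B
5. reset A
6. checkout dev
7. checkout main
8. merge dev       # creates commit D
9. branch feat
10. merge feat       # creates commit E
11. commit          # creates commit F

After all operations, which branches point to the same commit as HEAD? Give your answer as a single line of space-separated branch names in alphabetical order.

After op 1 (commit): HEAD=main@B [main=B]
After op 2 (branch): HEAD=main@B [dev=B main=B]
After op 3 (commit): HEAD=main@C [dev=B main=C]
After op 4 (reset): HEAD=main@B [dev=B main=B]
After op 5 (reset): HEAD=main@A [dev=B main=A]
After op 6 (checkout): HEAD=dev@B [dev=B main=A]
After op 7 (checkout): HEAD=main@A [dev=B main=A]
After op 8 (merge): HEAD=main@D [dev=B main=D]
After op 9 (branch): HEAD=main@D [dev=B feat=D main=D]
After op 10 (merge): HEAD=main@E [dev=B feat=D main=E]
After op 11 (commit): HEAD=main@F [dev=B feat=D main=F]

Answer: main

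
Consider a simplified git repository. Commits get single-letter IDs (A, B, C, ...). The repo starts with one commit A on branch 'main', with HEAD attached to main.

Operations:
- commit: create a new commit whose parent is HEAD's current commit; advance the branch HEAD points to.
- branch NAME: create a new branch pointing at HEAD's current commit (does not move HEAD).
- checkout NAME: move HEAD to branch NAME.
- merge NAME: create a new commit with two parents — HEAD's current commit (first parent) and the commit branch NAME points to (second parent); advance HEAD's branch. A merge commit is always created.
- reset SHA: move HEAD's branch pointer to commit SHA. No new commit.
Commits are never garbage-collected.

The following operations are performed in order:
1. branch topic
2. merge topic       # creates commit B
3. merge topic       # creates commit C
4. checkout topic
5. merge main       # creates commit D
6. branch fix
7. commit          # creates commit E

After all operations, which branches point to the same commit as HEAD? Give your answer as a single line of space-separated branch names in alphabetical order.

Answer: topic

Derivation:
After op 1 (branch): HEAD=main@A [main=A topic=A]
After op 2 (merge): HEAD=main@B [main=B topic=A]
After op 3 (merge): HEAD=main@C [main=C topic=A]
After op 4 (checkout): HEAD=topic@A [main=C topic=A]
After op 5 (merge): HEAD=topic@D [main=C topic=D]
After op 6 (branch): HEAD=topic@D [fix=D main=C topic=D]
After op 7 (commit): HEAD=topic@E [fix=D main=C topic=E]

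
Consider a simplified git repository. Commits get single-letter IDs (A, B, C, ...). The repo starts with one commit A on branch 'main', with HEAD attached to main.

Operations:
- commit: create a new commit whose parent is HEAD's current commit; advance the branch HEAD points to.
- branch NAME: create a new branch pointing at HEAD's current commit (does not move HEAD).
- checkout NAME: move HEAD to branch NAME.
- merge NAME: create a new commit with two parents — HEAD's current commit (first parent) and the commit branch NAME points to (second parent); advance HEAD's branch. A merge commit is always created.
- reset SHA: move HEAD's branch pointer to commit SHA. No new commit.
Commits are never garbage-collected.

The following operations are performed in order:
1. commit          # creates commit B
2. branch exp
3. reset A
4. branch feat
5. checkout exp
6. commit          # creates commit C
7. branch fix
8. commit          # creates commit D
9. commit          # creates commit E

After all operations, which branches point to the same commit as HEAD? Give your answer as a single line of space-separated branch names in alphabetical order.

After op 1 (commit): HEAD=main@B [main=B]
After op 2 (branch): HEAD=main@B [exp=B main=B]
After op 3 (reset): HEAD=main@A [exp=B main=A]
After op 4 (branch): HEAD=main@A [exp=B feat=A main=A]
After op 5 (checkout): HEAD=exp@B [exp=B feat=A main=A]
After op 6 (commit): HEAD=exp@C [exp=C feat=A main=A]
After op 7 (branch): HEAD=exp@C [exp=C feat=A fix=C main=A]
After op 8 (commit): HEAD=exp@D [exp=D feat=A fix=C main=A]
After op 9 (commit): HEAD=exp@E [exp=E feat=A fix=C main=A]

Answer: exp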